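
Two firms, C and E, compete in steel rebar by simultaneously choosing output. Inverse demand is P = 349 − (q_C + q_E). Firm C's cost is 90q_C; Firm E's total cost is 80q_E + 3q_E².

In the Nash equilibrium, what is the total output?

Firm C's profit: π = q_C(349 − (q_C + q_E)) − 90q_C.
∂π/∂q_C = 259 − 2q_C − q_E = 0, so q_C = 129.5 − 0.5q_E.
For E: ∂π/∂q_E = 269 − 8q_E − q_C = 0 ⇒ q_E = 33.625 − 0.125q_C.
Plugging q_E into C's best response: q_C = 129.5 − 0.5(33.625 − 0.125q_C) ⇒ 0.9375q_C = 112.6875, so q_C = 120.2.
Then q_E = 33.625 − 0.125·120.2 = 18.6.
Total output: 120.2 + 18.6 = 138.8.

138.8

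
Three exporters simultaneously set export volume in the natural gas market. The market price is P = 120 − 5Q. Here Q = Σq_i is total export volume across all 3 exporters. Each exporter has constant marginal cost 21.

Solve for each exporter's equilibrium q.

A representative exporter's profit is π_i = q_i(120 − 5Q) − 21q_i, with Q = q_i + Σ_{j≠i} q_j.
First-order condition: 99 − 10q_i − 5Σ_{j≠i} q_j = 0.
With identical exporters, set every q_j = q: then 99 − 10q − 10q = 0, i.e. q = 99/20 = 4.95.

4.95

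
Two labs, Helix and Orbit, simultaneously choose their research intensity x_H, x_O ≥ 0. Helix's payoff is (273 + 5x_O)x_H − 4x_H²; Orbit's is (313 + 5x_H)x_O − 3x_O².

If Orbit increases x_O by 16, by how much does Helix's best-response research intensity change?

10

Expanding Helix's payoff: 273x_H + 5x_Ox_H − 4x_H².
∂π/∂x_H = 273 + 5x_O − 8x_H = 0, so x_H = 34.125 + 0.625x_O.
The reaction-function slope is 0.625, so a 16-unit rise in x_O moves x_H by 0.625 × 16 = 10. Helix's best response rises — the actions are strategic complements.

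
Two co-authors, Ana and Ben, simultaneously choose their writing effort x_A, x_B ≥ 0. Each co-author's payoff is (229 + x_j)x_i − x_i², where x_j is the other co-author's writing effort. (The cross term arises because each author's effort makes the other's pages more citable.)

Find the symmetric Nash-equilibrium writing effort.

Ana's payoff is (229 + x_B)x_A − x_A².
∂π/∂x_A = 229 + x_B − 2x_A = 0, so x_A = 114.5 + 0.5x_B.
The game is symmetric, so in equilibrium x_B = x_A: the reaction function gives 0.5x_A = 114.5, hence x_A = 229.

229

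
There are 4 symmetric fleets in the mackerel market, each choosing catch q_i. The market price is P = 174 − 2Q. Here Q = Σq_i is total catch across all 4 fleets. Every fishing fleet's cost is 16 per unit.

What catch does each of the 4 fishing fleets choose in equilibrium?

15.8

A representative fishing fleet's profit is π_i = q_i(174 − 2Q) − 16q_i, with Q = q_i + Σ_{j≠i} q_j.
First-order condition: 158 − 4q_i − 2Σ_{j≠i} q_j = 0.
With identical fishing fleets, set every q_j = q: then 158 − 4q − 6q = 0, i.e. q = 158/10 = 15.8.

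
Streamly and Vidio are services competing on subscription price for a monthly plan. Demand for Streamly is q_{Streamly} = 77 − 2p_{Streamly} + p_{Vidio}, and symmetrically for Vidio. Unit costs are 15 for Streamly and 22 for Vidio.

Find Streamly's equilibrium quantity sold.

43.2

Streamly's profit: π = (p_{Streamly} − 15)(77 − 2p_{Streamly} + p_{Vidio}).
∂π/∂p_{Streamly} = 107 − 4p_{Streamly} + p_{Vidio} = 0 ⇒ p_{Streamly} = 26.75 + 0.25p_{Vidio}.
Similarly p_{Vidio} = 30.25 + 0.25p_{Streamly}.
Substituting the second reaction function into the first: p_{Streamly} = 26.75 + 0.25(30.25 + 0.25p_{Streamly}), which gives 0.9375p_{Streamly} = 34.3125 ⇒ p_{Streamly} = 36.6.
Then p_{Vidio} = 30.25 + 0.25·36.6 = 39.4.
q_{Streamly} = 77 − 2·36.6 + 39.4 = 43.2.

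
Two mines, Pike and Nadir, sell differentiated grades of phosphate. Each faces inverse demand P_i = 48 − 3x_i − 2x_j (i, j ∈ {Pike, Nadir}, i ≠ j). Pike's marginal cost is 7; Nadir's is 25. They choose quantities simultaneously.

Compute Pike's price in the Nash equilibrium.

25.75

Mine Pike's profit: π = x_{Pike}(48 − 3x_{Pike} − 2x_{Nadir}) − 7x_{Pike}.
∂π/∂x_{Pike} = 41 − 6x_{Pike} − 2x_{Nadir} = 0 ⇒ x_{Pike} = 41/6 − (1/3)x_{Nadir}.
Similarly x_{Nadir} = 23/6 − (1/3)x_{Pike}.
Plugging x_{Nadir} into Pike's best response: x_{Pike} = 41/6 − (1/3)(23/6 − (1/3)x_{Pike}) ⇒ (8/9)x_{Pike} = 50/9, so x_{Pike} = 6.25.
Then x_{Nadir} = 23/6 − (1/3)·6.25 = 1.75.
P_{Pike} = 48 − 3·6.25 − 2·1.75 = 25.75.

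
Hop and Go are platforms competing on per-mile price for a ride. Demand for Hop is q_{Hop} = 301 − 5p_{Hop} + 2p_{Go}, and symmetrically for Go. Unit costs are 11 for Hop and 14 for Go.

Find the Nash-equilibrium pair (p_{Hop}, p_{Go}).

Hop's profit: π = (p_{Hop} − 11)(301 − 5p_{Hop} + 2p_{Go}).
∂π/∂p_{Hop} = 356 − 10p_{Hop} + 2p_{Go} = 0 ⇒ p_{Hop} = 35.6 + 0.2p_{Go}.
Similarly p_{Go} = 37.1 + 0.2p_{Hop}.
Solving the two reaction functions simultaneously: (1 − (0.2)(0.2))p_{Hop} = 35.6 + 0.2·37.1, so 0.96p_{Hop} = 43.02 and p_{Hop} = 44.8125.
Then p_{Go} = 37.1 + 0.2·44.8125 = 46.0625.

44.8125, 46.0625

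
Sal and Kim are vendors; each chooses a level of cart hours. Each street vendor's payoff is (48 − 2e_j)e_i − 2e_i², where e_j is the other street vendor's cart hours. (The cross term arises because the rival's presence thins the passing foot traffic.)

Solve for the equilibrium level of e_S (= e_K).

Sal's payoff is (48 − 2e_K)e_S − 2e_S².
∂π/∂e_S = 48 − 2e_K − 4e_S = 0, so e_S = 12 − 0.5e_K.
Setting e_S = e_K in the reaction function: e_S = 12 − 0.5e_S, so e_S = 12 / 1.5 = 8.

8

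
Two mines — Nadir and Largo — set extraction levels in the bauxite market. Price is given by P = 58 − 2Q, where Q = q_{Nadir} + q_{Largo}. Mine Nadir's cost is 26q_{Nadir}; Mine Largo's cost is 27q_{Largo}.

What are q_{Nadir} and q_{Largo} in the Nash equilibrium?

Mine Nadir's profit: π = q_{Nadir}(58 − 2(q_{Nadir} + q_{Largo})) − 26q_{Nadir}.
∂π/∂q_{Nadir} = 32 − 4q_{Nadir} − 2q_{Largo} = 0, so q_{Nadir} = 8 − 0.5q_{Largo}.
By the same steps for Largo: q_{Largo} = 7.75 − 0.5q_{Nadir}.
Plugging q_{Largo} into Nadir's best response: q_{Nadir} = 8 − 0.5(7.75 − 0.5q_{Nadir}) ⇒ 0.75q_{Nadir} = 4.125, so q_{Nadir} = 5.5.
Then q_{Largo} = 7.75 − 0.5·5.5 = 5.

5.5, 5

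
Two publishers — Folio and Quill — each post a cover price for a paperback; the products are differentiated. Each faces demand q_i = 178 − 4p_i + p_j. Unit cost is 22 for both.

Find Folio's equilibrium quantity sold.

Folio's profit: π = (p_{Folio} − 22)(178 − 4p_{Folio} + p_{Quill}).
∂π/∂p_{Folio} = 266 − 8p_{Folio} + p_{Quill} = 0 ⇒ p_{Folio} = 33.25 + 0.125p_{Quill}.
By symmetry p_{Quill} = p_{Folio}; substituting into the reaction function, 0.875p_{Folio} = 33.25 and p_{Folio} = 38.
q_{Folio} = 178 − 4·38 + 38 = 64.

64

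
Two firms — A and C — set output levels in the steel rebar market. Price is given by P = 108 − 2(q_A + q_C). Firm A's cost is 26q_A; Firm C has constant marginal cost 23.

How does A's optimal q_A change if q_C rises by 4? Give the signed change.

Firm A's profit: π = q_A(108 − 2(q_A + q_C)) − 26q_A.
∂π/∂q_A = 82 − 4q_A − 2q_C = 0, so q_A = 20.5 − 0.5q_C.
The reaction-function slope is −0.5, so a 4-unit rise in q_C moves q_A by −0.5 × 4 = −2. A's best response falls — the actions are strategic substitutes.

-2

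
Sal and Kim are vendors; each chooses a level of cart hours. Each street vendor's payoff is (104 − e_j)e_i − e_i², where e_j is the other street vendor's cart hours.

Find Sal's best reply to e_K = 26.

39

Sal's payoff is (104 − e_K)e_S − e_S².
∂π/∂e_S = 104 − e_K − 2e_S = 0, so e_S = 52 − 0.5e_K.
At e_K = 26: e_S = 52 − 0.5·26 = 39.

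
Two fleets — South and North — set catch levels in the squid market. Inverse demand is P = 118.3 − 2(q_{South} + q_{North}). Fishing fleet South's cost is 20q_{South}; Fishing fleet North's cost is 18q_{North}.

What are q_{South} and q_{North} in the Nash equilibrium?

Fishing fleet South's profit: π = q_{South}(118.3 − 2(q_{South} + q_{North})) − 20q_{South}.
∂π/∂q_{South} = 98.3 − 4q_{South} − 2q_{North} = 0, so q_{South} = 24.575 − 0.5q_{North}.
By the same steps for North: q_{North} = 25.075 − 0.5q_{South}.
Plugging q_{North} into South's best response: q_{South} = 24.575 − 0.5(25.075 − 0.5q_{South}) ⇒ 0.75q_{South} = 12.0375, so q_{South} = 16.05.
Then q_{North} = 25.075 − 0.5·16.05 = 17.05.

16.05, 17.05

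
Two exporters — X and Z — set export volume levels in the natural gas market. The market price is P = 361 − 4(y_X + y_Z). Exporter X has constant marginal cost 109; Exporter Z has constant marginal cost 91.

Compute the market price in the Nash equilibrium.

187

Exporter X's profit: π = y_X(361 − 4(y_X + y_Z)) − 109y_X.
∂π/∂y_X = 252 − 8y_X − 4y_Z = 0, so y_X = 31.5 − 0.5y_Z.
By the same steps for Z: y_Z = 33.75 − 0.5y_X.
Solving the two reaction functions simultaneously: (1 − (−0.5)(−0.5))y_X = 31.5 − 0.5·33.75, so 0.75y_X = 14.625 and y_X = 19.5.
Then y_Z = 33.75 − 0.5·19.5 = 24.
Equilibrium price: P = 361 − 4·43.5 = 187.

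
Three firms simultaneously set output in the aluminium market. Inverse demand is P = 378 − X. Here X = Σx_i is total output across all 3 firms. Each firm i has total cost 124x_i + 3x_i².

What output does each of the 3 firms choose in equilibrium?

A representative firm's profit is π_i = x_i(378 − X) − 124x_i − 3x_i², with X = x_i + Σ_{j≠i} x_j.
First-order condition: 254 − 8x_i − Σ_{j≠i} x_j = 0.
In a symmetric equilibrium every firm chooses the same x, so Σ_{j≠i} x_j = 2x. The condition becomes 254 − 10x = 0, giving x = 254/10 = 25.4.

25.4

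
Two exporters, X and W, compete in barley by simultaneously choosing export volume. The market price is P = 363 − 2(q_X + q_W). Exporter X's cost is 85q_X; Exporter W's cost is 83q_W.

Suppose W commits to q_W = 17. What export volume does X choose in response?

Exporter X's profit: π = q_X(363 − 2(q_X + q_W)) − 85q_X.
∂π/∂q_X = 278 − 4q_X − 2q_W = 0, so q_X = 69.5 − 0.5q_W.
At q_W = 17: q_X = 69.5 − 0.5·17 = 61.

61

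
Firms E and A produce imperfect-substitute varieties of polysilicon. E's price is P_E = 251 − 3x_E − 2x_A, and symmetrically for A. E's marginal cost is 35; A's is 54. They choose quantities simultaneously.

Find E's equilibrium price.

Firm E's profit: π = x_E(251 − 3x_E − 2x_A) − 35x_E.
∂π/∂x_E = 216 − 6x_E − 2x_A = 0 ⇒ x_E = 36 − (1/3)x_A.
Similarly x_A = 197/6 − (1/3)x_E.
Plugging x_A into E's best response: x_E = 36 − (1/3)(197/6 − (1/3)x_E) ⇒ (8/9)x_E = 451/18, so x_E = 28.1875.
Then x_A = 197/6 − (1/3)·28.1875 = 23.4375.
P_E = 251 − 3·28.1875 − 2·23.4375 = 119.5625.

119.5625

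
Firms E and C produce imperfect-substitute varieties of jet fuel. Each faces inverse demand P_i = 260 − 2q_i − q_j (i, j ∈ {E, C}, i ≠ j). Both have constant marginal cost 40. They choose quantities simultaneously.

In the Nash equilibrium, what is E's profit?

3872

Firm E's profit: π = q_E(260 − 2q_E − q_C) − 40q_E.
∂π/∂q_E = 220 − 4q_E − q_C = 0 ⇒ q_E = 55 − 0.25q_C.
By symmetry q_C = q_E; substituting into the reaction function, 1.25q_E = 55 and q_E = 44.
P_E = 260 − 2·44 − 44 = 128.
Profit = (128 − 40)·44 = 3872.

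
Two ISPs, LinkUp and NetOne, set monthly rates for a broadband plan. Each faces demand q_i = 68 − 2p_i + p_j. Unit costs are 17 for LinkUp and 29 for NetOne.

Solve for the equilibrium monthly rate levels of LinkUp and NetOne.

35.6, 40.4

LinkUp's profit: π = (p_{LinkUp} − 17)(68 − 2p_{LinkUp} + p_{NetOne}).
∂π/∂p_{LinkUp} = 102 − 4p_{LinkUp} + p_{NetOne} = 0 ⇒ p_{LinkUp} = 25.5 + 0.25p_{NetOne}.
Similarly p_{NetOne} = 31.5 + 0.25p_{LinkUp}.
Substituting the second reaction function into the first: p_{LinkUp} = 25.5 + 0.25(31.5 + 0.25p_{LinkUp}), which gives 0.9375p_{LinkUp} = 33.375 ⇒ p_{LinkUp} = 35.6.
Then p_{NetOne} = 31.5 + 0.25·35.6 = 40.4.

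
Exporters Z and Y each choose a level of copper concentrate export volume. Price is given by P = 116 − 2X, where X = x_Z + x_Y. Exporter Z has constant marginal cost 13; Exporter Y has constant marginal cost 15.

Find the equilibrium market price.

48

Exporter Z's profit: π = x_Z(116 − 2(x_Z + x_Y)) − 13x_Z.
∂π/∂x_Z = 103 − 4x_Z − 2x_Y = 0, so x_Z = 25.75 − 0.5x_Y.
By the same steps for Y: x_Y = 25.25 − 0.5x_Z.
Solving the two reaction functions simultaneously: (1 − (−0.5)(−0.5))x_Z = 25.75 − 0.5·25.25, so 0.75x_Z = 13.125 and x_Z = 17.5.
Then x_Y = 25.25 − 0.5·17.5 = 16.5.
Equilibrium price: P = 116 − 2·34 = 48.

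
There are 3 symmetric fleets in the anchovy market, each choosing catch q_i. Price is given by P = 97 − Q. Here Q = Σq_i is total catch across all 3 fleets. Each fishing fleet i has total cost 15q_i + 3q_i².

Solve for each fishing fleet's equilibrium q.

8.2

A representative fishing fleet's profit is π_i = q_i(97 − Q) − 15q_i − 3q_i², with Q = q_i + Σ_{j≠i} q_j.
First-order condition: 82 − 8q_i − Σ_{j≠i} q_j = 0.
Imposing symmetry (q_j = q for all j) turns Σ_{j≠i} q_j into 2q, so 82 = 10q and q = 8.2.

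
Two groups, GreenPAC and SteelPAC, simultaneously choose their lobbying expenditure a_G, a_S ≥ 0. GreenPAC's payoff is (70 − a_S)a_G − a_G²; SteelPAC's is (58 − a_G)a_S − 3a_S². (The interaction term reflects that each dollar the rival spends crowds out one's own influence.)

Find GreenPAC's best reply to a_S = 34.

Expanding GreenPAC's payoff: 70a_G − a_Sa_G − a_G².
∂π/∂a_G = 70 − a_S − 2a_G = 0, so a_G = 35 − 0.5a_S.
At a_S = 34: a_G = 35 − 0.5·34 = 18.

18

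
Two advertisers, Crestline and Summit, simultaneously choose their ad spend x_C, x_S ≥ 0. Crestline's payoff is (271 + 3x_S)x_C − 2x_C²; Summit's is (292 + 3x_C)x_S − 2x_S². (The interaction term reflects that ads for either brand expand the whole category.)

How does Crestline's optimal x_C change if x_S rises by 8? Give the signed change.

6

Expanding Crestline's payoff: 271x_C + 3x_Sx_C − 2x_C².
∂π/∂x_C = 271 + 3x_S − 4x_C = 0, so x_C = 67.75 + 0.75x_S.
The reaction-function slope is 0.75, so an 8-unit rise in x_S moves x_C by 0.75 × 8 = 6. Crestline's best response rises — the actions are strategic complements.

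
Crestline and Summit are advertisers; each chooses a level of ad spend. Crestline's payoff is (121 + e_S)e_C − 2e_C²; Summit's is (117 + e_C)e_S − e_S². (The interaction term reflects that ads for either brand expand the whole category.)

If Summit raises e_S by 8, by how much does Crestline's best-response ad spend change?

2

Expanding Crestline's payoff: 121e_C + e_Se_C − 2e_C².
∂π/∂e_C = 121 + e_S − 4e_C = 0, so e_C = 30.25 + 0.25e_S.
The reaction-function slope is 0.25, so an 8-unit rise in e_S moves e_C by 0.25 × 8 = 2. Crestline's best response rises — the actions are strategic complements.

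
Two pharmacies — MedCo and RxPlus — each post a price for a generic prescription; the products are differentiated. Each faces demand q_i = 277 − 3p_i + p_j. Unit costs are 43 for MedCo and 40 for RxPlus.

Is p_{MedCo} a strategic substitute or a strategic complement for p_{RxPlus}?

strategic complements

MedCo's profit: π = (p_{MedCo} − 43)(277 − 3p_{MedCo} + p_{RxPlus}).
∂π/∂p_{MedCo} = 406 − 6p_{MedCo} + p_{RxPlus} = 0 ⇒ p_{MedCo} = 203/3 + (1/6)p_{RxPlus}.
The best-response slope dp_{MedCo}/dp_{RxPlus} = 1/6 > 0: the reaction function is upward-sloping, so the choices are strategic complements.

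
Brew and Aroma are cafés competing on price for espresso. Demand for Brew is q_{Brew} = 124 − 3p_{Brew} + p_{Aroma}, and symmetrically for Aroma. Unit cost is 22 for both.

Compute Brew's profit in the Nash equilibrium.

Brew's profit: π = (p_{Brew} − 22)(124 − 3p_{Brew} + p_{Aroma}).
∂π/∂p_{Brew} = 190 − 6p_{Brew} + p_{Aroma} = 0 ⇒ p_{Brew} = 95/3 + (1/6)p_{Aroma}.
The game is symmetric, so in equilibrium p_{Aroma} = p_{Brew}: the reaction function gives (5/6)p_{Brew} = 95/3, hence p_{Brew} = 38.
q_{Brew} = 124 − 3·38 + 38 = 48.
Profit = (38 − 22)·48 = 768.

768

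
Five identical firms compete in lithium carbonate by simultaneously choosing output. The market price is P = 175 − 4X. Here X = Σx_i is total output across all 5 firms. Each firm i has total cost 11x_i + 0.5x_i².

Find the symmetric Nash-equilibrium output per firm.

6.56

A representative firm's profit is π_i = x_i(175 − 4X) − 11x_i − 0.5x_i², with X = x_i + Σ_{j≠i} x_j.
First-order condition: 164 − 9x_i − 4Σ_{j≠i} x_j = 0.
In a symmetric equilibrium every firm chooses the same x, so Σ_{j≠i} x_j = 4x. The condition becomes 164 − 25x = 0, giving x = 164/25 = 6.56.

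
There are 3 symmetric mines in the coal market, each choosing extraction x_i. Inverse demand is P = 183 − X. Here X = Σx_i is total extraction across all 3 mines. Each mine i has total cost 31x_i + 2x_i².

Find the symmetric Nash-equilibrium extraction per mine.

19

A representative mine's profit is π_i = x_i(183 − X) − 31x_i − 2x_i², with X = x_i + Σ_{j≠i} x_j.
First-order condition: 152 − 6x_i − Σ_{j≠i} x_j = 0.
In a symmetric equilibrium every mine chooses the same x, so Σ_{j≠i} x_j = 2x. The condition becomes 152 − 8x = 0, giving x = 152/8 = 19.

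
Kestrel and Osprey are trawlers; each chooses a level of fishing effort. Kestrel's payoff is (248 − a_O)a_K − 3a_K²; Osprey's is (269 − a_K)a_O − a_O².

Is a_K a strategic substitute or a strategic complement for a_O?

strategic substitutes

Expanding Kestrel's payoff: 248a_K − a_Oa_K − 3a_K².
∂π/∂a_K = 248 − a_O − 6a_K = 0, so a_K = 124/3 − (1/6)a_O.
The best-response slope da_K/da_O = −1/6 < 0: the reaction function is downward-sloping, so the choices are strategic substitutes.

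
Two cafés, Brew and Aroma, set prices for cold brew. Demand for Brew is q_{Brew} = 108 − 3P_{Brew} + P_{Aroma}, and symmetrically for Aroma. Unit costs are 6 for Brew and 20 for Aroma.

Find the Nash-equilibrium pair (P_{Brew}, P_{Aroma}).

Brew's profit: π = (P_{Brew} − 6)(108 − 3P_{Brew} + P_{Aroma}).
∂π/∂P_{Brew} = 126 − 6P_{Brew} + P_{Aroma} = 0 ⇒ P_{Brew} = 21 + (1/6)P_{Aroma}.
Similarly P_{Aroma} = 28 + (1/6)P_{Brew}.
Solving the two reaction functions simultaneously: (1 − (1/6)(1/6))P_{Brew} = 21 + (1/6)·28, so (35/36)P_{Brew} = 77/3 and P_{Brew} = 26.4.
Then P_{Aroma} = 28 + (1/6)·26.4 = 32.4.

26.4, 32.4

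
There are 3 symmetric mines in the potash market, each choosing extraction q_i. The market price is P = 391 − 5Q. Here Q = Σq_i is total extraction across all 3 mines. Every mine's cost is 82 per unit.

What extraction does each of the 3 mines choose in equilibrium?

15.45

A representative mine's profit is π_i = q_i(391 − 5Q) − 82q_i, with Q = q_i + Σ_{j≠i} q_j.
First-order condition: 309 − 10q_i − 5Σ_{j≠i} q_j = 0.
With identical mines, set every q_j = q: then 309 − 10q − 10q = 0, i.e. q = 309/20 = 15.45.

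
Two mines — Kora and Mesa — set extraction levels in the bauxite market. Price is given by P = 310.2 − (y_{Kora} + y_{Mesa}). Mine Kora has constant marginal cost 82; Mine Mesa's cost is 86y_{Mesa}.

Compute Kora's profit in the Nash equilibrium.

5990.76

Mine Kora's profit: π = y_{Kora}(310.2 − (y_{Kora} + y_{Mesa})) − 82y_{Kora}.
∂π/∂y_{Kora} = 228.2 − 2y_{Kora} − y_{Mesa} = 0, so y_{Kora} = 114.1 − 0.5y_{Mesa}.
By the same steps for Mesa: y_{Mesa} = 112.1 − 0.5y_{Kora}.
Substituting the second reaction function into the first: y_{Kora} = 114.1 − 0.5(112.1 − 0.5y_{Kora}), which gives 0.75y_{Kora} = 58.05 ⇒ y_{Kora} = 77.4.
Then y_{Mesa} = 112.1 − 0.5·77.4 = 73.4.
Price P = 310.2 − 150.8 = 159.4.
Kora's profit: (159.4 − 82)·77.4 = 5990.76.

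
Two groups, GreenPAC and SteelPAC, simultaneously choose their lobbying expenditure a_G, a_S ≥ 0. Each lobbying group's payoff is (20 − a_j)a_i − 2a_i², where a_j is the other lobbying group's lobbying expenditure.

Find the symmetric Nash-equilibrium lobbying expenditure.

GreenPAC's payoff is (20 − a_S)a_G − 2a_G².
∂π/∂a_G = 20 − a_S − 4a_G = 0, so a_G = 5 − 0.25a_S.
Setting a_G = a_S in the reaction function: a_G = 5 − 0.25a_G, so a_G = 5 / 1.25 = 4.

4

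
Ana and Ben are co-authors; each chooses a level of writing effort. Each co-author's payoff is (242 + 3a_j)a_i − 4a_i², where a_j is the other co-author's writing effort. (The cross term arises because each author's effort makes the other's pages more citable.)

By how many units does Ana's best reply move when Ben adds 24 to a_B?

9

Ana's payoff is (242 + 3a_B)a_A − 4a_A².
∂π/∂a_A = 242 + 3a_B − 8a_A = 0, so a_A = 30.25 + 0.375a_B.
The reaction-function slope is 0.375, so a 24-unit rise in a_B moves a_A by 0.375 × 24 = 9. Ana's best response rises — the actions are strategic complements.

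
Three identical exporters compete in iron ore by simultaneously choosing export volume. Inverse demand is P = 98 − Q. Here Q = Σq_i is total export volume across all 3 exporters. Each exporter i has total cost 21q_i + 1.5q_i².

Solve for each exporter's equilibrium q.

A representative exporter's profit is π_i = q_i(98 − Q) − 21q_i − 1.5q_i², with Q = q_i + Σ_{j≠i} q_j.
First-order condition: 77 − 5q_i − Σ_{j≠i} q_j = 0.
With identical exporters, set every q_j = q: then 77 − 5q − 2q = 0, i.e. q = 77/7 = 11.

11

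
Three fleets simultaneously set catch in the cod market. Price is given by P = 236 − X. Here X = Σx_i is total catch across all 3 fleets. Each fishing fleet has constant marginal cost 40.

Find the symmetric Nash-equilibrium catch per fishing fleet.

A representative fishing fleet's profit is π_i = x_i(236 − X) − 40x_i, with X = x_i + Σ_{j≠i} x_j.
First-order condition: 196 − 2x_i − Σ_{j≠i} x_j = 0.
Imposing symmetry (x_j = x for all j) turns Σ_{j≠i} x_j into 2x, so 196 = 4x and x = 49.

49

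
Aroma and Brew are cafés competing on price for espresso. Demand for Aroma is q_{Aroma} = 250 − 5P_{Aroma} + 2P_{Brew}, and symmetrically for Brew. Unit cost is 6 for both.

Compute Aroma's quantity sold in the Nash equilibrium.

Aroma's profit: π = (P_{Aroma} − 6)(250 − 5P_{Aroma} + 2P_{Brew}).
∂π/∂P_{Aroma} = 280 − 10P_{Aroma} + 2P_{Brew} = 0 ⇒ P_{Aroma} = 28 + 0.2P_{Brew}.
Setting P_{Aroma} = P_{Brew} in the reaction function: P_{Aroma} = 28 + 0.2P_{Aroma}, so P_{Aroma} = 28 / 0.8 = 35.
q_{Aroma} = 250 − 5·35 + 2·35 = 145.

145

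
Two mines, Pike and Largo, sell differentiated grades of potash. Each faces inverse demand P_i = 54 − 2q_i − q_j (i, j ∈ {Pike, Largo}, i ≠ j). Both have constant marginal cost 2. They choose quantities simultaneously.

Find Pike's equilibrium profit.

Mine Pike's profit: π = q_{Pike}(54 − 2q_{Pike} − q_{Largo}) − 2q_{Pike}.
∂π/∂q_{Pike} = 52 − 4q_{Pike} − q_{Largo} = 0 ⇒ q_{Pike} = 13 − 0.25q_{Largo}.
Setting q_{Pike} = q_{Largo} in the reaction function: q_{Pike} = 13 − 0.25q_{Pike}, so q_{Pike} = 13 / 1.25 = 10.4.
P_{Pike} = 54 − 2·10.4 − 10.4 = 22.8.
Profit = (22.8 − 2)·10.4 = 216.32.

216.32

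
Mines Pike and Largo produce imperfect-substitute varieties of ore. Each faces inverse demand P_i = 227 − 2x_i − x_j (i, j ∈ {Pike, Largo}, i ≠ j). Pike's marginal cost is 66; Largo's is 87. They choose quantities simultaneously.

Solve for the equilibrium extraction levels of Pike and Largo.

33.6, 26.6

Mine Pike's profit: π = x_{Pike}(227 − 2x_{Pike} − x_{Largo}) − 66x_{Pike}.
∂π/∂x_{Pike} = 161 − 4x_{Pike} − x_{Largo} = 0 ⇒ x_{Pike} = 40.25 − 0.25x_{Largo}.
Similarly x_{Largo} = 35 − 0.25x_{Pike}.
Substituting the second reaction function into the first: x_{Pike} = 40.25 − 0.25(35 − 0.25x_{Pike}), which gives 0.9375x_{Pike} = 31.5 ⇒ x_{Pike} = 33.6.
Then x_{Largo} = 35 − 0.25·33.6 = 26.6.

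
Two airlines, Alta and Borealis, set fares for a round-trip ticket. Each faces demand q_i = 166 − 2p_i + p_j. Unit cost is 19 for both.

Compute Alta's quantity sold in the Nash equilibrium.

98

Alta's profit: π = (p_{Alta} − 19)(166 − 2p_{Alta} + p_{Borealis}).
∂π/∂p_{Alta} = 204 − 4p_{Alta} + p_{Borealis} = 0 ⇒ p_{Alta} = 51 + 0.25p_{Borealis}.
Setting p_{Alta} = p_{Borealis} in the reaction function: p_{Alta} = 51 + 0.25p_{Alta}, so p_{Alta} = 51 / 0.75 = 68.
q_{Alta} = 166 − 2·68 + 68 = 98.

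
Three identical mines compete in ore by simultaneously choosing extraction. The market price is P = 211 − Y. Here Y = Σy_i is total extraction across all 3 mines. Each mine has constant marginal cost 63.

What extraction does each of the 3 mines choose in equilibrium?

A representative mine's profit is π_i = y_i(211 − Y) − 63y_i, with Y = y_i + Σ_{j≠i} y_j.
First-order condition: 148 − 2y_i − Σ_{j≠i} y_j = 0.
In a symmetric equilibrium every mine chooses the same y, so Σ_{j≠i} y_j = 2y. The condition becomes 148 − 4y = 0, giving y = 148/4 = 37.

37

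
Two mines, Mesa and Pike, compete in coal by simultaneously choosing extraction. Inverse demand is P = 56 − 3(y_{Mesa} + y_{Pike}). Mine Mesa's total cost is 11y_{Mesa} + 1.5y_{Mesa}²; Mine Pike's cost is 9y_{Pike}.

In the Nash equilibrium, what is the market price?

Mine Mesa's profit: π = y_{Mesa}(56 − 3(y_{Mesa} + y_{Pike})) − 11y_{Mesa} − 1.5y_{Mesa}².
∂π/∂y_{Mesa} = 45 − 9y_{Mesa} − 3y_{Pike} = 0, so y_{Mesa} = 5 − (1/3)y_{Pike}.
For Pike: ∂π/∂y_{Pike} = 47 − 6y_{Pike} − 3y_{Mesa} = 0 ⇒ y_{Pike} = 47/6 − 0.5y_{Mesa}.
Substituting the second reaction function into the first: y_{Mesa} = 5 − (1/3)(47/6 − 0.5y_{Mesa}), which gives (5/6)y_{Mesa} = 43/18 ⇒ y_{Mesa} = 43/15.
Then y_{Pike} = 47/6 − 0.5·(43/15) = 6.4.
Equilibrium price: P = 56 − 3·(139/15) = 28.2.

28.2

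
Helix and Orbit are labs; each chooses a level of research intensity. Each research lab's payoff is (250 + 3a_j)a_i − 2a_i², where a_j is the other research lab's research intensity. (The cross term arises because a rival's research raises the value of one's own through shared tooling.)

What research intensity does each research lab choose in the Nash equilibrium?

Helix's payoff is (250 + 3a_O)a_H − 2a_H².
∂π/∂a_H = 250 + 3a_O − 4a_H = 0, so a_H = 62.5 + 0.75a_O.
Setting a_H = a_O in the reaction function: a_H = 62.5 + 0.75a_H, so a_H = 62.5 / 0.25 = 250.

250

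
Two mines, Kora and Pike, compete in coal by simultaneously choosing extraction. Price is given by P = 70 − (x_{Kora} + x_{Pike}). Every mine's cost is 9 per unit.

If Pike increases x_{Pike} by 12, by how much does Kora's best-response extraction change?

Mine Kora's profit: π = x_{Kora}(70 − (x_{Kora} + x_{Pike})) − 9x_{Kora}.
∂π/∂x_{Kora} = 61 − 2x_{Kora} − x_{Pike} = 0, so x_{Kora} = 30.5 − 0.5x_{Pike}.
The reaction-function slope is −0.5, so a 12-unit rise in x_{Pike} moves x_{Kora} by −0.5 × 12 = −6. Kora's best response falls — the actions are strategic substitutes.

-6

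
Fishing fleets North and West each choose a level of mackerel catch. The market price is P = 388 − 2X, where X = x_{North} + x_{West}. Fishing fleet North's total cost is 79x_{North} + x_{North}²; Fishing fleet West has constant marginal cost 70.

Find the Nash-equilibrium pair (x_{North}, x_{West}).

30, 64.5

Fishing fleet North's profit: π = x_{North}(388 − 2(x_{North} + x_{West})) − 79x_{North} − x_{North}².
∂π/∂x_{North} = 309 − 6x_{North} − 2x_{West} = 0, so x_{North} = 51.5 − (1/3)x_{West}.
For West: ∂π/∂x_{West} = 318 − 4x_{West} − 2x_{North} = 0 ⇒ x_{West} = 79.5 − 0.5x_{North}.
Substituting the second reaction function into the first: x_{North} = 51.5 − (1/3)(79.5 − 0.5x_{North}), which gives (5/6)x_{North} = 25 ⇒ x_{North} = 30.
Then x_{West} = 79.5 − 0.5·30 = 64.5.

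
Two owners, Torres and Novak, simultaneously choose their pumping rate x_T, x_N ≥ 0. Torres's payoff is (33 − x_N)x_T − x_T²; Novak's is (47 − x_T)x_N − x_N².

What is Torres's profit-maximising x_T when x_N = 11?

11

Expanding Torres's payoff: 33x_T − x_Nx_T − x_T².
∂π/∂x_T = 33 − x_N − 2x_T = 0, so x_T = 16.5 − 0.5x_N.
At x_N = 11: x_T = 16.5 − 0.5·11 = 11.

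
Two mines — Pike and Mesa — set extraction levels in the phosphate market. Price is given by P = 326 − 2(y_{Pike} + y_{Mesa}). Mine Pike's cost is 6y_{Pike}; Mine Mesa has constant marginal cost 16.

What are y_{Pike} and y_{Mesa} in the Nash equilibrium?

Mine Pike's profit: π = y_{Pike}(326 − 2(y_{Pike} + y_{Mesa})) − 6y_{Pike}.
∂π/∂y_{Pike} = 320 − 4y_{Pike} − 2y_{Mesa} = 0, so y_{Pike} = 80 − 0.5y_{Mesa}.
By the same steps for Mesa: y_{Mesa} = 77.5 − 0.5y_{Pike}.
Solving the two reaction functions simultaneously: (1 − (−0.5)(−0.5))y_{Pike} = 80 − 0.5·77.5, so 0.75y_{Pike} = 41.25 and y_{Pike} = 55.
Then y_{Mesa} = 77.5 − 0.5·55 = 50.

55, 50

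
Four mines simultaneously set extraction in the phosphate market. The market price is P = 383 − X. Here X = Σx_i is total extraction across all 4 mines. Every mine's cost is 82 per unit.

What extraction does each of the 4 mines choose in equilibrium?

A representative mine's profit is π_i = x_i(383 − X) − 82x_i, with X = x_i + Σ_{j≠i} x_j.
First-order condition: 301 − 2x_i − Σ_{j≠i} x_j = 0.
In a symmetric equilibrium every mine chooses the same x, so Σ_{j≠i} x_j = 3x. The condition becomes 301 − 5x = 0, giving x = 301/5 = 60.2.

60.2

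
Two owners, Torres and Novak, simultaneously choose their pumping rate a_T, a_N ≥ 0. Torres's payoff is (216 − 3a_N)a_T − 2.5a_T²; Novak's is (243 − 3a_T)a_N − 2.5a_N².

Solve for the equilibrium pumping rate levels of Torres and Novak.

21.9375, 35.4375

Expanding Torres's payoff: 216a_T − 3a_Na_T − 2.5a_T².
∂π/∂a_T = 216 − 3a_N − 5a_T = 0, so a_T = 43.2 − 0.6a_N.
Likewise for Novak: a_N = 48.6 − 0.6a_T.
Solving the two reaction functions simultaneously: (1 − (−0.6)(−0.6))a_T = 43.2 − 0.6·48.6, so 0.64a_T = 14.04 and a_T = 21.9375.
Then a_N = 48.6 − 0.6·21.9375 = 35.4375.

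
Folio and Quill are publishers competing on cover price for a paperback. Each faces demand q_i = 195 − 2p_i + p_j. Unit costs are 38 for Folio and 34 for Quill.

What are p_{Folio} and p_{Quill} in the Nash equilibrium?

Folio's profit: π = (p_{Folio} − 38)(195 − 2p_{Folio} + p_{Quill}).
∂π/∂p_{Folio} = 271 − 4p_{Folio} + p_{Quill} = 0 ⇒ p_{Folio} = 67.75 + 0.25p_{Quill}.
Similarly p_{Quill} = 65.75 + 0.25p_{Folio}.
Solving the two reaction functions simultaneously: (1 − (0.25)(0.25))p_{Folio} = 67.75 + 0.25·65.75, so 0.9375p_{Folio} = 84.1875 and p_{Folio} = 89.8.
Then p_{Quill} = 65.75 + 0.25·89.8 = 88.2.

89.8, 88.2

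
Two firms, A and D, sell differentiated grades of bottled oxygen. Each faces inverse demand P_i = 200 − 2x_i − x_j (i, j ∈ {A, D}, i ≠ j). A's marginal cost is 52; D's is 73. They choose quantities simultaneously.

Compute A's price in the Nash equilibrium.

114

Firm A's profit: π = x_A(200 − 2x_A − x_D) − 52x_A.
∂π/∂x_A = 148 − 4x_A − x_D = 0 ⇒ x_A = 37 − 0.25x_D.
Similarly x_D = 31.75 − 0.25x_A.
Solving the two reaction functions simultaneously: (1 − (−0.25)(−0.25))x_A = 37 − 0.25·31.75, so 0.9375x_A = 29.0625 and x_A = 31.
Then x_D = 31.75 − 0.25·31 = 24.
P_A = 200 − 2·31 − 24 = 114.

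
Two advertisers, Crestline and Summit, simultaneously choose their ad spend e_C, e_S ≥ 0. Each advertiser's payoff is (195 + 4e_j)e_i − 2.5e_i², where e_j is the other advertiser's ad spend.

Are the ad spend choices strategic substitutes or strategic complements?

Crestline's payoff is (195 + 4e_S)e_C − 2.5e_C².
∂π/∂e_C = 195 + 4e_S − 5e_C = 0, so e_C = 39 + 0.8e_S.
The best-response slope de_C/de_S = 0.8 > 0: the reaction function is upward-sloping, so the choices are strategic complements.

strategic complements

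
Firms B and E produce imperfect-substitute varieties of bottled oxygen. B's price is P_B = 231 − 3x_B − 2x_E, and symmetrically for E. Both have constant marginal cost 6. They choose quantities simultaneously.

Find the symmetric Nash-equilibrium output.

Firm B's profit: π = x_B(231 − 3x_B − 2x_E) − 6x_B.
∂π/∂x_B = 225 − 6x_B − 2x_E = 0 ⇒ x_B = 37.5 − (1/3)x_E.
By symmetry x_E = x_B; substituting into the reaction function, (4/3)x_B = 37.5 and x_B = 28.125.

28.125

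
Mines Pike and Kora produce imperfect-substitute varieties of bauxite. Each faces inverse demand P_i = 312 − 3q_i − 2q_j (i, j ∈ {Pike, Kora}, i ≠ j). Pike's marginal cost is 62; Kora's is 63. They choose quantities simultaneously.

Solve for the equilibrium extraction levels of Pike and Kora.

31.3125, 31.0625

Mine Pike's profit: π = q_{Pike}(312 − 3q_{Pike} − 2q_{Kora}) − 62q_{Pike}.
∂π/∂q_{Pike} = 250 − 6q_{Pike} − 2q_{Kora} = 0 ⇒ q_{Pike} = 125/3 − (1/3)q_{Kora}.
Similarly q_{Kora} = 41.5 − (1/3)q_{Pike}.
Plugging q_{Kora} into Pike's best response: q_{Pike} = 125/3 − (1/3)(41.5 − (1/3)q_{Pike}) ⇒ (8/9)q_{Pike} = 167/6, so q_{Pike} = 31.3125.
Then q_{Kora} = 41.5 − (1/3)·31.3125 = 31.0625.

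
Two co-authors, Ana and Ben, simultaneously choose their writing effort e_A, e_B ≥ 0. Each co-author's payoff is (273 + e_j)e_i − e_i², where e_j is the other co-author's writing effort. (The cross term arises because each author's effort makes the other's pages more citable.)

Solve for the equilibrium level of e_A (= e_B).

273

Ana's payoff is (273 + e_B)e_A − e_A².
∂π/∂e_A = 273 + e_B − 2e_A = 0, so e_A = 136.5 + 0.5e_B.
Setting e_A = e_B in the reaction function: e_A = 136.5 + 0.5e_A, so e_A = 136.5 / 0.5 = 273.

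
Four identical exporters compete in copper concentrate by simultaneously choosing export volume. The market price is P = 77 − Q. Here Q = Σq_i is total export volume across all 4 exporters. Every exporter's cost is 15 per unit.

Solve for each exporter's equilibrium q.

12.4

A representative exporter's profit is π_i = q_i(77 − Q) − 15q_i, with Q = q_i + Σ_{j≠i} q_j.
First-order condition: 62 − 2q_i − Σ_{j≠i} q_j = 0.
With identical exporters, set every q_j = q: then 62 − 2q − 3q = 0, i.e. q = 62/5 = 12.4.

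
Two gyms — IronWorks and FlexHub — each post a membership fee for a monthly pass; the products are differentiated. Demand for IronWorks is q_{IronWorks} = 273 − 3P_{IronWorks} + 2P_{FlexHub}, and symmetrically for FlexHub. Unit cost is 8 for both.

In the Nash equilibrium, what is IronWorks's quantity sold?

198.75

IronWorks's profit: π = (P_{IronWorks} − 8)(273 − 3P_{IronWorks} + 2P_{FlexHub}).
∂π/∂P_{IronWorks} = 297 − 6P_{IronWorks} + 2P_{FlexHub} = 0 ⇒ P_{IronWorks} = 49.5 + (1/3)P_{FlexHub}.
Setting P_{IronWorks} = P_{FlexHub} in the reaction function: P_{IronWorks} = 49.5 + (1/3)P_{IronWorks}, so P_{IronWorks} = 49.5 / (2/3) = 74.25.
q_{IronWorks} = 273 − 3·74.25 + 2·74.25 = 198.75.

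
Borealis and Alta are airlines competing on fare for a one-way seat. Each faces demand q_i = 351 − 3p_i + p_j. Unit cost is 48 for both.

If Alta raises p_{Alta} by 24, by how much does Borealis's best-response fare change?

Borealis's profit: π = (p_{Borealis} − 48)(351 − 3p_{Borealis} + p_{Alta}).
∂π/∂p_{Borealis} = 495 − 6p_{Borealis} + p_{Alta} = 0 ⇒ p_{Borealis} = 82.5 + (1/6)p_{Alta}.
The reaction-function slope is 1/6, so a 24-unit rise in p_{Alta} moves p_{Borealis} by 1/6 × 24 = 4. Borealis's best response rises — the actions are strategic complements.

4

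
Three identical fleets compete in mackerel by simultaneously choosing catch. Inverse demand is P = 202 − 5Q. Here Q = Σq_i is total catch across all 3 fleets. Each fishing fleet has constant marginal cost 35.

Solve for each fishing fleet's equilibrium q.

A representative fishing fleet's profit is π_i = q_i(202 − 5Q) − 35q_i, with Q = q_i + Σ_{j≠i} q_j.
First-order condition: 167 − 10q_i − 5Σ_{j≠i} q_j = 0.
With identical fishing fleets, set every q_j = q: then 167 − 10q − 10q = 0, i.e. q = 167/20 = 8.35.

8.35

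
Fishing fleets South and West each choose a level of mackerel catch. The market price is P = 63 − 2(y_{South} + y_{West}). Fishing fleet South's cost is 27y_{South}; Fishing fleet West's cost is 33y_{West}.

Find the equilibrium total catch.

Fishing fleet South's profit: π = y_{South}(63 − 2(y_{South} + y_{West})) − 27y_{South}.
∂π/∂y_{South} = 36 − 4y_{South} − 2y_{West} = 0, so y_{South} = 9 − 0.5y_{West}.
By the same steps for West: y_{West} = 7.5 − 0.5y_{South}.
Substituting the second reaction function into the first: y_{South} = 9 − 0.5(7.5 − 0.5y_{South}), which gives 0.75y_{South} = 5.25 ⇒ y_{South} = 7.
Then y_{West} = 7.5 − 0.5·7 = 4.
Total catch: 7 + 4 = 11.

11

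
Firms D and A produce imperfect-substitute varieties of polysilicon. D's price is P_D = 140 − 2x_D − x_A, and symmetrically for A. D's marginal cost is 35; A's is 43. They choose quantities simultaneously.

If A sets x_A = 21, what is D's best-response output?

21

Firm D's profit: π = x_D(140 − 2x_D − x_A) − 35x_D.
∂π/∂x_D = 105 − 4x_D − x_A = 0 ⇒ x_D = 26.25 − 0.25x_A.
At x_A = 21: x_D = 26.25 − 0.25·21 = 21.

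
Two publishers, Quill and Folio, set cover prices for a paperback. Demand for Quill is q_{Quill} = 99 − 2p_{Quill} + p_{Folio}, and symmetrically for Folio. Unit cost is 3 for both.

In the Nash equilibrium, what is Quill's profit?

2048

Quill's profit: π = (p_{Quill} − 3)(99 − 2p_{Quill} + p_{Folio}).
∂π/∂p_{Quill} = 105 − 4p_{Quill} + p_{Folio} = 0 ⇒ p_{Quill} = 26.25 + 0.25p_{Folio}.
By symmetry p_{Folio} = p_{Quill}; substituting into the reaction function, 0.75p_{Quill} = 26.25 and p_{Quill} = 35.
q_{Quill} = 99 − 2·35 + 35 = 64.
Profit = (35 − 3)·64 = 2048.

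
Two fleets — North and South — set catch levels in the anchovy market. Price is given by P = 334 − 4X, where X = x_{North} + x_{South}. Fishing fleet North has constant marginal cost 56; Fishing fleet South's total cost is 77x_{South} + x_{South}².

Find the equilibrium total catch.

42.125

Fishing fleet North's profit: π = x_{North}(334 − 4(x_{North} + x_{South})) − 56x_{North}.
∂π/∂x_{North} = 278 − 8x_{North} − 4x_{South} = 0, so x_{North} = 34.75 − 0.5x_{South}.
For South: ∂π/∂x_{South} = 257 − 10x_{South} − 4x_{North} = 0 ⇒ x_{South} = 25.7 − 0.4x_{North}.
Solving the two reaction functions simultaneously: (1 − (−0.5)(−0.4))x_{North} = 34.75 − 0.5·25.7, so 0.8x_{North} = 21.9 and x_{North} = 27.375.
Then x_{South} = 25.7 − 0.4·27.375 = 14.75.
Total catch: 27.375 + 14.75 = 42.125.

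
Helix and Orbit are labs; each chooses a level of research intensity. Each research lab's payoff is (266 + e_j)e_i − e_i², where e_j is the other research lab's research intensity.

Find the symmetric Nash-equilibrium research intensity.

266

Helix's payoff is (266 + e_O)e_H − e_H².
∂π/∂e_H = 266 + e_O − 2e_H = 0, so e_H = 133 + 0.5e_O.
By symmetry e_O = e_H; substituting into the reaction function, 0.5e_H = 133 and e_H = 266.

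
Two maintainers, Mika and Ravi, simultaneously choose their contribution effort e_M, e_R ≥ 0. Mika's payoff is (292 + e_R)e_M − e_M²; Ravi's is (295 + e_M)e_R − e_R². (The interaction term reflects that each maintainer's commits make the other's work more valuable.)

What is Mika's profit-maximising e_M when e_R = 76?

184

Expanding Mika's payoff: 292e_M + e_Re_M − e_M².
∂π/∂e_M = 292 + e_R − 2e_M = 0, so e_M = 146 + 0.5e_R.
At e_R = 76: e_M = 146 + 0.5·76 = 184.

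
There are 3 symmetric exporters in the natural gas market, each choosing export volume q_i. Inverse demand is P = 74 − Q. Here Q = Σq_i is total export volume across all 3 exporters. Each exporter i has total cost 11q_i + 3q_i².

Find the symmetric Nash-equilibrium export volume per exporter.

A representative exporter's profit is π_i = q_i(74 − Q) − 11q_i − 3q_i², with Q = q_i + Σ_{j≠i} q_j.
First-order condition: 63 − 8q_i − Σ_{j≠i} q_j = 0.
In a symmetric equilibrium every exporter chooses the same q, so Σ_{j≠i} q_j = 2q. The condition becomes 63 − 10q = 0, giving q = 63/10 = 6.3.

6.3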